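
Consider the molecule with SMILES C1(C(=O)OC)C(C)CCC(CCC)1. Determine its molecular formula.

C11H20O2

Atom tally by fragment:
  cyclopentane ring core → C:5 H:10
  (− 3 ring H displaced by substituents)
  + COOCH3 → C:2 H:3 O:2
  + CH3 → C:1 H:3
  + CH2CH2CH3 → C:3 H:7
Element totals:
  C: 11
  H: 20
  O: 2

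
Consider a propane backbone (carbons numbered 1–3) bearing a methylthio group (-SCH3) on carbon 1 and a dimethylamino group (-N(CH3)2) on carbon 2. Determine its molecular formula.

C6H15NS

Atom tally by fragment:
  CH3SCH2 → C:2 H:5 S:1
  CH(N(CH3)2) → C:3 H:7 N:1
  CH3 → C:1 H:3
Element totals:
  C: 6
  H: 15
  N: 1
  S: 1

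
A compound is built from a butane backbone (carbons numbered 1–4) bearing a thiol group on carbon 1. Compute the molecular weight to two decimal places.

Atom tally by fragment:
  HSCH2 → C:1 H:3 S:1
  CH2 → C:1 H:2
  CH2 → C:1 H:2
  CH3 → C:1 H:3
Element totals:
  C: 4
  H: 10
  S: 1
Molecular formula: C4H10S.
  M = 4(12.011) + 10(1.008) + 32.06
    = 48.044 + 10.080 + 32.060 = 90.184

90.18 g/mol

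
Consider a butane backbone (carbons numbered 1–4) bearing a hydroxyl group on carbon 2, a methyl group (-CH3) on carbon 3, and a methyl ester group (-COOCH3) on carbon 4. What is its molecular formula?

C7H14O3

Atom tally by fragment:
  CH3 → C:1 H:3
  CH(OH) → C:1 H:2 O:1
  CH(CH3) → C:2 H:4
  CH2COOCH3 → C:3 H:5 O:2
Element totals:
  C: 7
  H: 14
  O: 3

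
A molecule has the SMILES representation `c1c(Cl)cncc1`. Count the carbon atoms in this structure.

5

Atom tally by fragment:
  pyridine ring core → C:5 H:5 N:1
  (− 1 ring H displaced by substituents)
  + Cl → Cl:1
Element totals:
  C: 5
  H: 4
  Cl: 1
  N: 1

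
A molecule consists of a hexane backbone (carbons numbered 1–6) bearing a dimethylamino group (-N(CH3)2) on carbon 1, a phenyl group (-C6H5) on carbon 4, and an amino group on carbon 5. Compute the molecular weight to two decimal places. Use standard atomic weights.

Atom tally by fragment:
  (CH3)2NCH2 → C:3 H:8 N:1
  CH2 → C:1 H:2
  CH2 → C:1 H:2
  CH(C6H5) → C:7 H:6
  CH(NH2) → C:1 H:3 N:1
  CH3 → C:1 H:3
Element totals:
  C: 14
  H: 24
  N: 2
Molecular formula: C14H24N2.
  M = 14(12.011) + 24(1.008) + 2(14.007)
    = 168.154 + 24.192 + 28.014 = 220.360

220.36 g/mol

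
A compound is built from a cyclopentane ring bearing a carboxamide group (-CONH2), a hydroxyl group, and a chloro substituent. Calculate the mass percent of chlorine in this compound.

21.67%

Atom tally by fragment:
  cyclopentane ring core → C:5 H:10
  (− 3 ring H displaced by substituents)
  + CONH2 → C:1 H:2 O:1 N:1
  + OH → O:1 H:1
  + Cl → Cl:1
Element totals:
  C: 6
  H: 10
  Cl: 1
  N: 1
  O: 2
Molecular formula: C6H10ClNO2.
Molar mass = 163.601 g/mol.
Mass from Cl: 1 × 35.45 = 35.450 g/mol.
%Cl = 35.450 / 163.601 × 100 = 21.67%.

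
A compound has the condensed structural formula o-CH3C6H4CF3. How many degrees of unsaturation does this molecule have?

4

Atom tally by fragment:
  benzene ring core → C:6 H:6
  (− 2 ring H displaced by substituents)
  + CH3 → C:1 H:3
  + CF3 → C:1 F:3
Element totals:
  C: 8
  H: 7
  F: 3
Molecular formula: C8H7F3.
DoU = (2C + 2 + N − H − X) / 2 = (2·8 + 2 + 0 − 7 − 3) / 2 = 4.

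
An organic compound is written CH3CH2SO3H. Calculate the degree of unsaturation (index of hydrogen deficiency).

0

Atom tally by fragment:
  CH3 → C:1 H:3
  CH2SO3H → C:1 H:3 S:1 O:3
Element totals:
  C: 2
  H: 6
  O: 3
  S: 1
Molecular formula: C2H6O3S.
DoU = (2C + 2 + N − H − X) / 2 = (2·2 + 2 + 0 − 6 − 0) / 2 = 0.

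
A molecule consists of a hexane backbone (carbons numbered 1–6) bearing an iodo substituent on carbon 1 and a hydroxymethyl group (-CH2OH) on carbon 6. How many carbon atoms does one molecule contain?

7

Atom tally by fragment:
  ICH2 → C:1 H:2 I:1
  CH2 → C:1 H:2
  CH2 → C:1 H:2
  CH2 → C:1 H:2
  CH2 → C:1 H:2
  CH2CH2OH → C:2 H:5 O:1
Element totals:
  C: 7
  H: 15
  I: 1
  O: 1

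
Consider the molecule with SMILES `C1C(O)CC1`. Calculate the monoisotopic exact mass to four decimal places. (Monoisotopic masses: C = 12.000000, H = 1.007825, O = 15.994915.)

72.0575

Atom tally by fragment:
  cyclobutane ring core → C:4 H:8
  (− 1 ring H displaced by substituents)
  + OH → O:1 H:1
Element totals:
  C: 4
  H: 8
  O: 1
Molecular formula: C4H8O.
  M = 4(12.0) + 8(1.007825) + 15.994915
    = 48.000000 + 8.062600 + 15.994915 = 72.057515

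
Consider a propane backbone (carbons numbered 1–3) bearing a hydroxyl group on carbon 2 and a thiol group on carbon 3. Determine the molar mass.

92.16 g/mol

Atom tally by fragment:
  CH3 → C:1 H:3
  CH(OH) → C:1 H:2 O:1
  CH2SH → C:1 H:3 S:1
Element totals:
  C: 3
  H: 8
  O: 1
  S: 1
Molecular formula: C3H8OS.
  M = 3(12.011) + 8(1.008) + 15.999 + 32.06
    = 36.033 + 8.064 + 15.999 + 32.060 = 92.156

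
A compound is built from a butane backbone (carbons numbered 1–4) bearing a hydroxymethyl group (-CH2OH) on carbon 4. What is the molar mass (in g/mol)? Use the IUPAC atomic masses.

88.15 g/mol

Atom tally by fragment:
  CH3 → C:1 H:3
  CH2 → C:1 H:2
  CH2 → C:1 H:2
  CH2CH2OH → C:2 H:5 O:1
Element totals:
  C: 5
  H: 12
  O: 1
Molecular formula: C5H12O.
  M = 5(12.011) + 12(1.008) + 15.999
    = 60.055 + 12.096 + 15.999 = 88.150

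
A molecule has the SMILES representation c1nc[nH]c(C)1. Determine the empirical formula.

C2H3N

Atom tally by fragment:
  imidazole ring core → C:3 H:4 N:2
  (− 1 ring H displaced by substituents)
  + CH3 → C:1 H:3
Element totals:
  C: 4
  H: 6
  N: 2
Molecular formula: C4H6N2.
gcd of subscripts = 2; dividing each by 2:
  C: 4/2 = 2
  H: 6/2 = 3
  N: 2/2 = 1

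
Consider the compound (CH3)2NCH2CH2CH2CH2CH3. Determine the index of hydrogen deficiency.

0

Element totals:
  C: 7
  H: 17
  N: 1
Molecular formula: C7H17N.
DoU = (2C + 2 + N − H − X) / 2 = (2·7 + 2 + 1 − 17 − 0) / 2 = 0.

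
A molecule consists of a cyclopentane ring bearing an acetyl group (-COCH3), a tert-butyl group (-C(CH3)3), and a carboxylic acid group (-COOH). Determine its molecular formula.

Atom tally by fragment:
  cyclopentane ring core → C:5 H:10
  (− 3 ring H displaced by substituents)
  + COCH3 → C:2 H:3 O:1
  + C(CH3)3 → C:4 H:9
  + COOH → C:1 H:1 O:2
Element totals:
  C: 12
  H: 20
  O: 3

C12H20O3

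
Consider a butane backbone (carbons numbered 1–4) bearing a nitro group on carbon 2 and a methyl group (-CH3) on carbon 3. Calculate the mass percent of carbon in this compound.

Atom tally by fragment:
  CH3 → C:1 H:3
  CH(NO2) → C:1 H:1 N:1 O:2
  CH(CH3) → C:2 H:4
  CH3 → C:1 H:3
Element totals:
  C: 5
  H: 11
  N: 1
  O: 2
Molecular formula: C5H11NO2.
Molar mass = 117.148 g/mol.
Mass from C: 5 × 12.011 = 60.055 g/mol.
%C = 60.055 / 117.148 × 100 = 51.26%.

51.26%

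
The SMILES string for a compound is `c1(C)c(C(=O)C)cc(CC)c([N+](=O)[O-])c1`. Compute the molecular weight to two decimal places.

Atom tally by fragment:
  benzene ring core → C:6 H:6
  (− 4 ring H displaced by substituents)
  + CH3 → C:1 H:3
  + COCH3 → C:2 H:3 O:1
  + C2H5 → C:2 H:5
  + NO2 → N:1 O:2
Element totals:
  C: 11
  H: 13
  N: 1
  O: 3
Molecular formula: C11H13NO3.
  M = 11(12.011) + 13(1.008) + 14.007 + 3(15.999)
    = 132.121 + 13.104 + 14.007 + 47.997 = 207.229

207.23 g/mol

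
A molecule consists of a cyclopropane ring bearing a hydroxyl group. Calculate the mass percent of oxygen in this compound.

Atom tally by fragment:
  cyclopropane ring core → C:3 H:6
  (− 1 ring H displaced by substituents)
  + OH → O:1 H:1
Element totals:
  C: 3
  H: 6
  O: 1
Molecular formula: C3H6O.
Molar mass = 58.080 g/mol.
Mass from O: 1 × 15.999 = 15.999 g/mol.
%O = 15.999 / 58.080 × 100 = 27.55%.

27.55%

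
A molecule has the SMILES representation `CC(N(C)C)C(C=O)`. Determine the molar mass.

Atom tally by fragment:
  CH3 → C:1 H:3
  CH(N(CH3)2) → C:3 H:7 N:1
  CH2CHO → C:2 H:3 O:1
Element totals:
  C: 6
  H: 13
  N: 1
  O: 1
Molecular formula: C6H13NO.
  M = 6(12.011) + 13(1.008) + 14.007 + 15.999
    = 72.066 + 13.104 + 14.007 + 15.999 = 115.176

115.18 g/mol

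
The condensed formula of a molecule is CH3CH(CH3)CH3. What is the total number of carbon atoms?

Element totals:
  C: 4
  H: 10

4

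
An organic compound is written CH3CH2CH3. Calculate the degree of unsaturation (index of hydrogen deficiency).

0

Element totals:
  C: 3
  H: 8
Molecular formula: C3H8.
DoU = (2C + 2 + N − H − X) / 2 = (2·3 + 2 + 0 − 8 − 0) / 2 = 0.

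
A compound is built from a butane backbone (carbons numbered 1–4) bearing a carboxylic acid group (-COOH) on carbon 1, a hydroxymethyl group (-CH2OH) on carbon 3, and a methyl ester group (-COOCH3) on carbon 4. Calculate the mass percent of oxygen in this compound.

42.06%

Atom tally by fragment:
  HOOCCH2 → C:2 H:3 O:2
  CH2 → C:1 H:2
  CH(CH2OH) → C:2 H:4 O:1
  CH2COOCH3 → C:3 H:5 O:2
Element totals:
  C: 8
  H: 14
  O: 5
Molecular formula: C8H14O5.
Molar mass = 190.195 g/mol.
Mass from O: 5 × 15.999 = 79.995 g/mol.
%O = 79.995 / 190.195 × 100 = 42.06%.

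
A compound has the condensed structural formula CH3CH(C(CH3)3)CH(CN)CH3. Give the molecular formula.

C9H17N

Atom tally by fragment:
  CH3 → C:1 H:3
  CH(C(CH3)3) → C:5 H:10
  CH(CN) → C:2 H:1 N:1
  CH3 → C:1 H:3
Element totals:
  C: 9
  H: 17
  N: 1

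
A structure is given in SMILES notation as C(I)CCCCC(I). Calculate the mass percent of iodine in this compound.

Atom tally by fragment:
  ICH2 → C:1 H:2 I:1
  CH2 → C:1 H:2
  CH2 → C:1 H:2
  CH2 → C:1 H:2
  CH2 → C:1 H:2
  CH2I → C:1 H:2 I:1
Element totals:
  C: 6
  H: 12
  I: 2
Molecular formula: C6H12I2.
Molar mass = 337.970 g/mol.
Mass from I: 2 × 126.904 = 253.808 g/mol.
%I = 253.808 / 337.970 × 100 = 75.10%.

75.10%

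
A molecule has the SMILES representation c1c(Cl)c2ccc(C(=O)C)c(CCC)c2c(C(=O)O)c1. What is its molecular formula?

Atom tally by fragment:
  naphthalene ring system core → C:10 H:8
  (− 4 ring H displaced by substituents)
  + Cl → Cl:1
  + COCH3 → C:2 H:3 O:1
  + CH2CH2CH3 → C:3 H:7
  + COOH → C:1 H:1 O:2
Element totals:
  C: 16
  H: 15
  Cl: 1
  O: 3

C16H15ClO3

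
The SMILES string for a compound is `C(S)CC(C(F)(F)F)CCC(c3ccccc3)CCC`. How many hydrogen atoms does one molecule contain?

Atom tally by fragment:
  HSCH2 → C:1 H:3 S:1
  CH2 → C:1 H:2
  CH(CF3) → C:2 H:1 F:3
  CH2 → C:1 H:2
  CH2 → C:1 H:2
  CH(C6H5) → C:7 H:6
  CH2 → C:1 H:2
  CH2 → C:1 H:2
  CH3 → C:1 H:3
Element totals:
  C: 16
  H: 23
  F: 3
  S: 1

23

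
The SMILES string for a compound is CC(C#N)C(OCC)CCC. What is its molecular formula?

Atom tally by fragment:
  CH3 → C:1 H:3
  CH(CN) → C:2 H:1 N:1
  CH(OC2H5) → C:3 H:6 O:1
  CH2 → C:1 H:2
  CH2 → C:1 H:2
  CH3 → C:1 H:3
Element totals:
  C: 9
  H: 17
  N: 1
  O: 1

C9H17NO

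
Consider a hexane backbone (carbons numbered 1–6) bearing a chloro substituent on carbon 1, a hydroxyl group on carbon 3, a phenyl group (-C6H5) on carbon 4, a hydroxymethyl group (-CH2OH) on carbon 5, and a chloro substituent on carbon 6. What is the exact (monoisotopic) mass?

Atom tally by fragment:
  ClCH2 → C:1 H:2 Cl:1
  CH2 → C:1 H:2
  CH(OH) → C:1 H:2 O:1
  CH(C6H5) → C:7 H:6
  CH(CH2OH) → C:2 H:4 O:1
  CH2Cl → C:1 H:2 Cl:1
Element totals:
  C: 13
  H: 18
  Cl: 2
  O: 2
Molecular formula: C13H18Cl2O2.
  M = 13(12.0) + 18(1.007825) + 2(34.968853) + 2(15.994915)
    = 156.000000 + 18.140850 + 69.937706 + 31.989830 = 276.068386

276.0684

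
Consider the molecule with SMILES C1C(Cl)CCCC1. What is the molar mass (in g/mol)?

118.60 g/mol

Atom tally by fragment:
  cyclohexane ring core → C:6 H:12
  (− 1 ring H displaced by substituents)
  + Cl → Cl:1
Element totals:
  C: 6
  H: 11
  Cl: 1
Molecular formula: C6H11Cl.
  M = 6(12.011) + 11(1.008) + 35.45
    = 72.066 + 11.088 + 35.450 = 118.604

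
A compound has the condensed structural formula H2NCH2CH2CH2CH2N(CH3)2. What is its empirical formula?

C3H8N

Atom tally by fragment:
  H2NCH2 → C:1 H:4 N:1
  CH2 → C:1 H:2
  CH2 → C:1 H:2
  CH2N(CH3)2 → C:3 H:8 N:1
Element totals:
  C: 6
  H: 16
  N: 2
Molecular formula: C6H16N2.
gcd of subscripts = 2; dividing each by 2:
  C: 6/2 = 3
  H: 16/2 = 8
  N: 2/2 = 1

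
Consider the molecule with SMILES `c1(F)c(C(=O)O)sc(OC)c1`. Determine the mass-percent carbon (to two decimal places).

Atom tally by fragment:
  thiophene ring core → C:4 H:4 S:1
  (− 3 ring H displaced by substituents)
  + F → F:1
  + COOH → C:1 H:1 O:2
  + OCH3 → C:1 H:3 O:1
Element totals:
  C: 6
  H: 5
  F: 1
  O: 3
  S: 1
Molecular formula: C6H5FO3S.
Molar mass = 176.161 g/mol.
Mass from C: 6 × 12.011 = 72.066 g/mol.
%C = 72.066 / 176.161 × 100 = 40.91%.

40.91%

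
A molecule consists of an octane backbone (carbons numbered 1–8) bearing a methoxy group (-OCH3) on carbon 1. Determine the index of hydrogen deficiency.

0

Atom tally by fragment:
  CH3OCH2 → C:2 H:5 O:1
  CH2 → C:1 H:2
  CH2 → C:1 H:2
  CH2 → C:1 H:2
  CH2 → C:1 H:2
  CH2 → C:1 H:2
  CH2 → C:1 H:2
  CH3 → C:1 H:3
Element totals:
  C: 9
  H: 20
  O: 1
Molecular formula: C9H20O.
DoU = (2C + 2 + N − H − X) / 2 = (2·9 + 2 + 0 − 20 − 0) / 2 = 0.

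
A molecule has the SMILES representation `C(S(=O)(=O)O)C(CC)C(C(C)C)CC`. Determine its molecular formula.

Atom tally by fragment:
  HO3SCH2 → C:1 H:3 S:1 O:3
  CH(C2H5) → C:3 H:6
  CH(CH(CH3)2) → C:4 H:8
  CH2 → C:1 H:2
  CH3 → C:1 H:3
Element totals:
  C: 10
  H: 22
  O: 3
  S: 1

C10H22O3S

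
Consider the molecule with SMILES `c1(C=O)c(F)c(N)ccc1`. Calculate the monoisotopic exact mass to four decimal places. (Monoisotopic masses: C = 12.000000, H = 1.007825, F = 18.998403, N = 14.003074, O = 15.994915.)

Atom tally by fragment:
  benzene ring core → C:6 H:6
  (− 3 ring H displaced by substituents)
  + CHO → C:1 H:1 O:1
  + F → F:1
  + NH2 → N:1 H:2
Element totals:
  C: 7
  H: 6
  F: 1
  N: 1
  O: 1
Molecular formula: C7H6FNO.
  M = 7(12.0) + 6(1.007825) + 18.998403 + 14.003074 + 15.994915
    = 84.000000 + 6.046950 + 18.998403 + 14.003074 + 15.994915 = 139.043342

139.0433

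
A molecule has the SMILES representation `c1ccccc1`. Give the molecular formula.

C6H6

Atom tally by fragment:
  benzene ring core → C:6 H:6
Element totals:
  C: 6
  H: 6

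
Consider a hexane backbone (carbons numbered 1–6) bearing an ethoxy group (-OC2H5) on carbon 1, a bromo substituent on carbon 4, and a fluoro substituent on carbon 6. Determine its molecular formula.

C8H16BrFO

Atom tally by fragment:
  C2H5OCH2 → C:3 H:7 O:1
  CH2 → C:1 H:2
  CH2 → C:1 H:2
  CH(Br) → C:1 H:1 Br:1
  CH2 → C:1 H:2
  CH2F → C:1 H:2 F:1
Element totals:
  C: 8
  H: 16
  Br: 1
  F: 1
  O: 1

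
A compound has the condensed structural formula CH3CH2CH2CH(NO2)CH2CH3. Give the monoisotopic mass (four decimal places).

Atom tally by fragment:
  CH3 → C:1 H:3
  CH2 → C:1 H:2
  CH2 → C:1 H:2
  CH(NO2) → C:1 H:1 N:1 O:2
  CH2 → C:1 H:2
  CH3 → C:1 H:3
Element totals:
  C: 6
  H: 13
  N: 1
  O: 2
Molecular formula: C6H13NO2.
  M = 6(12.0) + 13(1.007825) + 14.003074 + 2(15.994915)
    = 72.000000 + 13.101725 + 14.003074 + 31.989830 = 131.094629

131.0946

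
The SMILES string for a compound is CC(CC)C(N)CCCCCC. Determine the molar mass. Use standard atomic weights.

171.33 g/mol

Atom tally by fragment:
  CH3 → C:1 H:3
  CH(C2H5) → C:3 H:6
  CH(NH2) → C:1 H:3 N:1
  CH2 → C:1 H:2
  CH2 → C:1 H:2
  CH2 → C:1 H:2
  CH2 → C:1 H:2
  CH2 → C:1 H:2
  CH3 → C:1 H:3
Element totals:
  C: 11
  H: 25
  N: 1
Molecular formula: C11H25N.
  M = 11(12.011) + 25(1.008) + 14.007
    = 132.121 + 25.200 + 14.007 = 171.328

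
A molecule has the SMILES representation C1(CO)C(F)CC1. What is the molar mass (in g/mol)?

104.12 g/mol

Atom tally by fragment:
  cyclobutane ring core → C:4 H:8
  (− 2 ring H displaced by substituents)
  + CH2OH → C:1 H:3 O:1
  + F → F:1
Element totals:
  C: 5
  H: 9
  F: 1
  O: 1
Molecular formula: C5H9FO.
  M = 5(12.011) + 9(1.008) + 18.998 + 15.999
    = 60.055 + 9.072 + 18.998 + 15.999 = 104.124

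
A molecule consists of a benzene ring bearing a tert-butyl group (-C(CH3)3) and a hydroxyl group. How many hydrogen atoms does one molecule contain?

Atom tally by fragment:
  benzene ring core → C:6 H:6
  (− 2 ring H displaced by substituents)
  + C(CH3)3 → C:4 H:9
  + OH → O:1 H:1
Element totals:
  C: 10
  H: 14
  O: 1

14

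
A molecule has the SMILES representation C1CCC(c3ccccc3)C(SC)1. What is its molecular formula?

Atom tally by fragment:
  cyclopentane ring core → C:5 H:10
  (− 2 ring H displaced by substituents)
  + C6H5 → C:6 H:5
  + SCH3 → C:1 H:3 S:1
Element totals:
  C: 12
  H: 16
  S: 1

C12H16S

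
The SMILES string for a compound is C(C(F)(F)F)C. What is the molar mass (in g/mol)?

Atom tally by fragment:
  F3CCH2 → C:2 H:2 F:3
  CH3 → C:1 H:3
Element totals:
  C: 3
  H: 5
  F: 3
Molecular formula: C3H5F3.
  M = 3(12.011) + 5(1.008) + 3(18.998)
    = 36.033 + 5.040 + 56.994 = 98.067

98.07 g/mol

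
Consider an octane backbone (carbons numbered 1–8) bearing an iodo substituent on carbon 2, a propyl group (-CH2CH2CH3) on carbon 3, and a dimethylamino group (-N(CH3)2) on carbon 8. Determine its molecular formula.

Atom tally by fragment:
  CH3 → C:1 H:3
  CH(I) → C:1 H:1 I:1
  CH(CH2CH2CH3) → C:4 H:8
  CH2 → C:1 H:2
  CH2 → C:1 H:2
  CH2 → C:1 H:2
  CH2 → C:1 H:2
  CH2N(CH3)2 → C:3 H:8 N:1
Element totals:
  C: 13
  H: 28
  I: 1
  N: 1

C13H28IN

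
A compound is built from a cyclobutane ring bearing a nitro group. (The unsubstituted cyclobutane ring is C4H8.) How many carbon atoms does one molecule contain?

4

Atom tally by fragment:
  cyclobutane ring core → C:4 H:8
  (− 1 ring H displaced by substituents)
  + NO2 → N:1 O:2
Element totals:
  C: 4
  H: 7
  N: 1
  O: 2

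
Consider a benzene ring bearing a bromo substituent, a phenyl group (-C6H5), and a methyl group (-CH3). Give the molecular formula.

Atom tally by fragment:
  benzene ring core → C:6 H:6
  (− 3 ring H displaced by substituents)
  + Br → Br:1
  + C6H5 → C:6 H:5
  + CH3 → C:1 H:3
Element totals:
  C: 13
  H: 11
  Br: 1

C13H11Br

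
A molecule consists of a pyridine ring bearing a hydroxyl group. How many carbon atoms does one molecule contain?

Atom tally by fragment:
  pyridine ring core → C:5 H:5 N:1
  (− 1 ring H displaced by substituents)
  + OH → O:1 H:1
Element totals:
  C: 5
  H: 5
  N: 1
  O: 1

5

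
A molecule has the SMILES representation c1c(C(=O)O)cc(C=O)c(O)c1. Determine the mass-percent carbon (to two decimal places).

Atom tally by fragment:
  benzene ring core → C:6 H:6
  (− 3 ring H displaced by substituents)
  + COOH → C:1 H:1 O:2
  + CHO → C:1 H:1 O:1
  + OH → O:1 H:1
Element totals:
  C: 8
  H: 6
  O: 4
Molecular formula: C8H6O4.
Molar mass = 166.132 g/mol.
Mass from C: 8 × 12.011 = 96.088 g/mol.
%C = 96.088 / 166.132 × 100 = 57.84%.

57.84%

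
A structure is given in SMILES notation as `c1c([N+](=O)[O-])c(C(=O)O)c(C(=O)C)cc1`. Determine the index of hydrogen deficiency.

7

Atom tally by fragment:
  benzene ring core → C:6 H:6
  (− 3 ring H displaced by substituents)
  + NO2 → N:1 O:2
  + COOH → C:1 H:1 O:2
  + COCH3 → C:2 H:3 O:1
Element totals:
  C: 9
  H: 7
  N: 1
  O: 5
Molecular formula: C9H7NO5.
DoU = (2C + 2 + N − H − X) / 2 = (2·9 + 2 + 1 − 7 − 0) / 2 = 7.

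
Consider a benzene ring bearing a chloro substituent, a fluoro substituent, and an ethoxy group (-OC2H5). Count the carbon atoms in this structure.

Atom tally by fragment:
  benzene ring core → C:6 H:6
  (− 3 ring H displaced by substituents)
  + Cl → Cl:1
  + F → F:1
  + OC2H5 → C:2 H:5 O:1
Element totals:
  C: 8
  H: 8
  Cl: 1
  F: 1
  O: 1

8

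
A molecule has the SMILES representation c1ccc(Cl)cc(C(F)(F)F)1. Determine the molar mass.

180.55 g/mol

Atom tally by fragment:
  benzene ring core → C:6 H:6
  (− 2 ring H displaced by substituents)
  + Cl → Cl:1
  + CF3 → C:1 F:3
Element totals:
  C: 7
  H: 4
  Cl: 1
  F: 3
Molecular formula: C7H4ClF3.
  M = 7(12.011) + 4(1.008) + 35.45 + 3(18.998)
    = 84.077 + 4.032 + 35.450 + 56.994 = 180.553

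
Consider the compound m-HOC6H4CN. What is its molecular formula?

Atom tally by fragment:
  benzene ring core → C:6 H:6
  (− 2 ring H displaced by substituents)
  + OH → O:1 H:1
  + CN → C:1 N:1
Element totals:
  C: 7
  H: 5
  N: 1
  O: 1

C7H5NO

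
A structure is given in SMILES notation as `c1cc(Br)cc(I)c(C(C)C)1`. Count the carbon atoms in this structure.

9

Atom tally by fragment:
  benzene ring core → C:6 H:6
  (− 3 ring H displaced by substituents)
  + Br → Br:1
  + I → I:1
  + CH(CH3)2 → C:3 H:7
Element totals:
  C: 9
  H: 10
  Br: 1
  I: 1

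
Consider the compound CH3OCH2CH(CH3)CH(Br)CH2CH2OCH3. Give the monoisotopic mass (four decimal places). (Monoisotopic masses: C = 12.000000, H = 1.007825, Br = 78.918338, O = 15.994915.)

224.0412

Element totals:
  C: 8
  H: 17
  Br: 1
  O: 2
Molecular formula: C8H17BrO2.
  M = 8(12.0) + 17(1.007825) + 78.918338 + 2(15.994915)
    = 96.000000 + 17.133025 + 78.918338 + 31.989830 = 224.041193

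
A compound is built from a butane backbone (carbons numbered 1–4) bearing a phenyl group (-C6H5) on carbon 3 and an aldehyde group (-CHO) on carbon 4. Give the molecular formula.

Atom tally by fragment:
  CH3 → C:1 H:3
  CH2 → C:1 H:2
  CH(C6H5) → C:7 H:6
  CH2CHO → C:2 H:3 O:1
Element totals:
  C: 11
  H: 14
  O: 1

C11H14O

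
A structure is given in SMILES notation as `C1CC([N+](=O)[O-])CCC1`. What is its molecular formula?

Atom tally by fragment:
  cyclohexane ring core → C:6 H:12
  (− 1 ring H displaced by substituents)
  + NO2 → N:1 O:2
Element totals:
  C: 6
  H: 11
  N: 1
  O: 2

C6H11NO2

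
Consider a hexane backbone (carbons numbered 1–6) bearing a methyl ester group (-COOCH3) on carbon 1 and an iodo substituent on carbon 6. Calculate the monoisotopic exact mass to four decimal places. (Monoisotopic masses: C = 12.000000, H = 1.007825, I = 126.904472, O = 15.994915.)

270.0117

Atom tally by fragment:
  CH3OOCCH2 → C:3 H:5 O:2
  CH2 → C:1 H:2
  CH2 → C:1 H:2
  CH2 → C:1 H:2
  CH2 → C:1 H:2
  CH2I → C:1 H:2 I:1
Element totals:
  C: 8
  H: 15
  I: 1
  O: 2
Molecular formula: C8H15IO2.
  M = 8(12.0) + 15(1.007825) + 126.904472 + 2(15.994915)
    = 96.000000 + 15.117375 + 126.904472 + 31.989830 = 270.011677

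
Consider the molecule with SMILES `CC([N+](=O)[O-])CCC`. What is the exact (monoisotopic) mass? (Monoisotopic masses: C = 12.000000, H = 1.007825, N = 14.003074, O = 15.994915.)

117.0790

Atom tally by fragment:
  CH3 → C:1 H:3
  CH(NO2) → C:1 H:1 N:1 O:2
  CH2 → C:1 H:2
  CH2 → C:1 H:2
  CH3 → C:1 H:3
Element totals:
  C: 5
  H: 11
  N: 1
  O: 2
Molecular formula: C5H11NO2.
  M = 5(12.0) + 11(1.007825) + 14.003074 + 2(15.994915)
    = 60.000000 + 11.086075 + 14.003074 + 31.989830 = 117.078979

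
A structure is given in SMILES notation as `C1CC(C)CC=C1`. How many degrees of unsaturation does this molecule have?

2

Atom tally by fragment:
  cyclohexene ring core → C:6 H:10
  (− 1 ring H displaced by substituents)
  + CH3 → C:1 H:3
Element totals:
  C: 7
  H: 12
Molecular formula: C7H12.
DoU = (2C + 2 + N − H − X) / 2 = (2·7 + 2 + 0 − 12 − 0) / 2 = 2.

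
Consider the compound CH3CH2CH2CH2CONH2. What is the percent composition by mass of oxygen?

Element totals:
  C: 5
  H: 11
  N: 1
  O: 1
Molecular formula: C5H11NO.
Molar mass = 101.149 g/mol.
Mass from O: 1 × 15.999 = 15.999 g/mol.
%O = 15.999 / 101.149 × 100 = 15.82%.

15.82%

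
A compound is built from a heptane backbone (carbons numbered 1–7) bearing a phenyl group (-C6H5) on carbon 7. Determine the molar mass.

Atom tally by fragment:
  CH3 → C:1 H:3
  CH2 → C:1 H:2
  CH2 → C:1 H:2
  CH2 → C:1 H:2
  CH2 → C:1 H:2
  CH2 → C:1 H:2
  CH2C6H5 → C:7 H:7
Element totals:
  C: 13
  H: 20
Molecular formula: C13H20.
  M = 13(12.011) + 20(1.008)
    = 156.143 + 20.160 = 176.303

176.30 g/mol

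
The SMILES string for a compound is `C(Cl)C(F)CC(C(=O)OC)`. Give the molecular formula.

Atom tally by fragment:
  ClCH2 → C:1 H:2 Cl:1
  CH(F) → C:1 H:1 F:1
  CH2 → C:1 H:2
  CH2COOCH3 → C:3 H:5 O:2
Element totals:
  C: 6
  H: 10
  Cl: 1
  F: 1
  O: 2

C6H10ClFO2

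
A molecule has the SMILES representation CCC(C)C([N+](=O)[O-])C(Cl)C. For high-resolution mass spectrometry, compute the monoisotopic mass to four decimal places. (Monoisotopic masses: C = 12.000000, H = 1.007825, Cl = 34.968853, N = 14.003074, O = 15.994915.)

Atom tally by fragment:
  CH3 → C:1 H:3
  CH2 → C:1 H:2
  CH(CH3) → C:2 H:4
  CH(NO2) → C:1 H:1 N:1 O:2
  CH(Cl) → C:1 H:1 Cl:1
  CH3 → C:1 H:3
Element totals:
  C: 7
  H: 14
  Cl: 1
  N: 1
  O: 2
Molecular formula: C7H14ClNO2.
  M = 7(12.0) + 14(1.007825) + 34.968853 + 14.003074 + 2(15.994915)
    = 84.000000 + 14.109550 + 34.968853 + 14.003074 + 31.989830 = 179.071307

179.0713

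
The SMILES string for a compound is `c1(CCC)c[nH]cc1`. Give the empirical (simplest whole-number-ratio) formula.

C7H11N

Atom tally by fragment:
  pyrrole ring core → C:4 H:5 N:1
  (− 1 ring H displaced by substituents)
  + CH2CH2CH3 → C:3 H:7
Element totals:
  C: 7
  H: 11
  N: 1
Molecular formula: C7H11N.
gcd of subscripts (7, 11, 1) = 1, so the empirical formula equals the molecular formula.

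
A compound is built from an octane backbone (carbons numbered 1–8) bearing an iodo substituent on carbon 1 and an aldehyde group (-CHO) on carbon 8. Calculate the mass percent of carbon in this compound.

Atom tally by fragment:
  ICH2 → C:1 H:2 I:1
  CH2 → C:1 H:2
  CH2 → C:1 H:2
  CH2 → C:1 H:2
  CH2 → C:1 H:2
  CH2 → C:1 H:2
  CH2 → C:1 H:2
  CH2CHO → C:2 H:3 O:1
Element totals:
  C: 9
  H: 17
  I: 1
  O: 1
Molecular formula: C9H17IO.
Molar mass = 268.138 g/mol.
Mass from C: 9 × 12.011 = 108.099 g/mol.
%C = 108.099 / 268.138 × 100 = 40.31%.

40.31%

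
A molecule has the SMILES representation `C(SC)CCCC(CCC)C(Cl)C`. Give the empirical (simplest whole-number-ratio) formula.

C11H23ClS

Atom tally by fragment:
  CH3SCH2 → C:2 H:5 S:1
  CH2 → C:1 H:2
  CH2 → C:1 H:2
  CH2 → C:1 H:2
  CH(CH2CH2CH3) → C:4 H:8
  CH(Cl) → C:1 H:1 Cl:1
  CH3 → C:1 H:3
Element totals:
  C: 11
  H: 23
  Cl: 1
  S: 1
Molecular formula: C11H23ClS.
gcd of subscripts (11, 1, 23, 1) = 1, so the empirical formula equals the molecular formula.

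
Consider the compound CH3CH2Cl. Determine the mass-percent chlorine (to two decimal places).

Atom tally by fragment:
  CH3 → C:1 H:3
  CH2Cl → C:1 H:2 Cl:1
Element totals:
  C: 2
  H: 5
  Cl: 1
Molecular formula: C2H5Cl.
Molar mass = 64.512 g/mol.
Mass from Cl: 1 × 35.45 = 35.450 g/mol.
%Cl = 35.450 / 64.512 × 100 = 54.95%.

54.95%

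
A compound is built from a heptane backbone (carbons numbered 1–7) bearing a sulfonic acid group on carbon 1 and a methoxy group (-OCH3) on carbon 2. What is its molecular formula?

Atom tally by fragment:
  HO3SCH2 → C:1 H:3 S:1 O:3
  CH(OCH3) → C:2 H:4 O:1
  CH2 → C:1 H:2
  CH2 → C:1 H:2
  CH2 → C:1 H:2
  CH2 → C:1 H:2
  CH3 → C:1 H:3
Element totals:
  C: 8
  H: 18
  O: 4
  S: 1

C8H18O4S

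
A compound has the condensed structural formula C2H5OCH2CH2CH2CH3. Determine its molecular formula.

Element totals:
  C: 6
  H: 14
  O: 1

C6H14O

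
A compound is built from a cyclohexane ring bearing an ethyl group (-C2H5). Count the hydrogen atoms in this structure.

Atom tally by fragment:
  cyclohexane ring core → C:6 H:12
  (− 1 ring H displaced by substituents)
  + C2H5 → C:2 H:5
Element totals:
  C: 8
  H: 16

16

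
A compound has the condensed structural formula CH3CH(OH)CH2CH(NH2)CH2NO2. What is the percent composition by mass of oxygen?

32.39%

Element totals:
  C: 5
  H: 12
  N: 2
  O: 3
Molecular formula: C5H12N2O3.
Molar mass = 148.162 g/mol.
Mass from O: 3 × 15.999 = 47.997 g/mol.
%O = 47.997 / 148.162 × 100 = 32.39%.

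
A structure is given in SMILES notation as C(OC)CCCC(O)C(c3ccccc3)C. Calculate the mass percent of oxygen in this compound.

14.39%

Atom tally by fragment:
  CH3OCH2 → C:2 H:5 O:1
  CH2 → C:1 H:2
  CH2 → C:1 H:2
  CH2 → C:1 H:2
  CH(OH) → C:1 H:2 O:1
  CH(C6H5) → C:7 H:6
  CH3 → C:1 H:3
Element totals:
  C: 14
  H: 22
  O: 2
Molecular formula: C14H22O2.
Molar mass = 222.328 g/mol.
Mass from O: 2 × 15.999 = 31.998 g/mol.
%O = 31.998 / 222.328 × 100 = 14.39%.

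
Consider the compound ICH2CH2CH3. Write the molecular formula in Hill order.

C3H7I

Atom tally by fragment:
  ICH2 → C:1 H:2 I:1
  CH2 → C:1 H:2
  CH3 → C:1 H:3
Element totals:
  C: 3
  H: 7
  I: 1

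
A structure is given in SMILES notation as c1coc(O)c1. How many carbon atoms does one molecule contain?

4

Atom tally by fragment:
  furan ring core → C:4 H:4 O:1
  (− 1 ring H displaced by substituents)
  + OH → O:1 H:1
Element totals:
  C: 4
  H: 4
  O: 2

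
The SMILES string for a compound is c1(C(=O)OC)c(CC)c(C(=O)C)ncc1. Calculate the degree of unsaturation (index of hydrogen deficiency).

Atom tally by fragment:
  pyridine ring core → C:5 H:5 N:1
  (− 3 ring H displaced by substituents)
  + COOCH3 → C:2 H:3 O:2
  + C2H5 → C:2 H:5
  + COCH3 → C:2 H:3 O:1
Element totals:
  C: 11
  H: 13
  N: 1
  O: 3
Molecular formula: C11H13NO3.
DoU = (2C + 2 + N − H − X) / 2 = (2·11 + 2 + 1 − 13 − 0) / 2 = 6.

6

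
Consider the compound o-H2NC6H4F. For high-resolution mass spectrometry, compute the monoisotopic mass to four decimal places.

Atom tally by fragment:
  benzene ring core → C:6 H:6
  (− 2 ring H displaced by substituents)
  + NH2 → N:1 H:2
  + F → F:1
Element totals:
  C: 6
  H: 6
  F: 1
  N: 1
Molecular formula: C6H6FN.
  M = 6(12.0) + 6(1.007825) + 18.998403 + 14.003074
    = 72.000000 + 6.046950 + 18.998403 + 14.003074 = 111.048427

111.0484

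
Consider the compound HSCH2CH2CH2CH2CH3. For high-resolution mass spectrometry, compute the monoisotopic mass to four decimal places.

Atom tally by fragment:
  HSCH2 → C:1 H:3 S:1
  CH2 → C:1 H:2
  CH2 → C:1 H:2
  CH2 → C:1 H:2
  CH3 → C:1 H:3
Element totals:
  C: 5
  H: 12
  S: 1
Molecular formula: C5H12S.
  M = 5(12.0) + 12(1.007825) + 31.972071
    = 60.000000 + 12.093900 + 31.972071 = 104.065971

104.0660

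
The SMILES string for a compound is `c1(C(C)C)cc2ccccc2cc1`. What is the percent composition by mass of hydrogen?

Atom tally by fragment:
  naphthalene ring system core → C:10 H:8
  (− 1 ring H displaced by substituents)
  + CH(CH3)2 → C:3 H:7
Element totals:
  C: 13
  H: 14
Molecular formula: C13H14.
Molar mass = 170.255 g/mol.
Mass from H: 14 × 1.008 = 14.112 g/mol.
%H = 14.112 / 170.255 × 100 = 8.29%.

8.29%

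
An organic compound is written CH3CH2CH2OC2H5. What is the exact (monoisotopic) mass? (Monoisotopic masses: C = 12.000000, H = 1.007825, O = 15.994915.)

Atom tally by fragment:
  CH3 → C:1 H:3
  CH2 → C:1 H:2
  CH2OC2H5 → C:3 H:7 O:1
Element totals:
  C: 5
  H: 12
  O: 1
Molecular formula: C5H12O.
  M = 5(12.0) + 12(1.007825) + 15.994915
    = 60.000000 + 12.093900 + 15.994915 = 88.088815

88.0888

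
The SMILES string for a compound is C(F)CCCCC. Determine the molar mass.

Atom tally by fragment:
  FCH2 → C:1 H:2 F:1
  CH2 → C:1 H:2
  CH2 → C:1 H:2
  CH2 → C:1 H:2
  CH2 → C:1 H:2
  CH3 → C:1 H:3
Element totals:
  C: 6
  H: 13
  F: 1
Molecular formula: C6H13F.
  M = 6(12.011) + 13(1.008) + 18.998
    = 72.066 + 13.104 + 18.998 = 104.168

104.17 g/mol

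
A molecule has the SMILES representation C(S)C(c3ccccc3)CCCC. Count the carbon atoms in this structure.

Atom tally by fragment:
  HSCH2 → C:1 H:3 S:1
  CH(C6H5) → C:7 H:6
  CH2 → C:1 H:2
  CH2 → C:1 H:2
  CH2 → C:1 H:2
  CH3 → C:1 H:3
Element totals:
  C: 12
  H: 18
  S: 1

12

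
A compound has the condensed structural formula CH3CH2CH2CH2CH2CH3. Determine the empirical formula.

Atom tally by fragment:
  CH3 → C:1 H:3
  CH2 → C:1 H:2
  CH2 → C:1 H:2
  CH2 → C:1 H:2
  CH2 → C:1 H:2
  CH3 → C:1 H:3
Element totals:
  C: 6
  H: 14
Molecular formula: C6H14.
gcd of subscripts = 2; dividing each by 2:
  C: 6/2 = 3
  H: 14/2 = 7

C3H7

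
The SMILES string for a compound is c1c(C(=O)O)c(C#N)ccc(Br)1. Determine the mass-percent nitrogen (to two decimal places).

6.20%

Atom tally by fragment:
  benzene ring core → C:6 H:6
  (− 3 ring H displaced by substituents)
  + COOH → C:1 H:1 O:2
  + CN → C:1 N:1
  + Br → Br:1
Element totals:
  C: 8
  H: 4
  Br: 1
  N: 1
  O: 2
Molecular formula: C8H4BrNO2.
Molar mass = 226.029 g/mol.
Mass from N: 1 × 14.007 = 14.007 g/mol.
%N = 14.007 / 226.029 × 100 = 6.20%.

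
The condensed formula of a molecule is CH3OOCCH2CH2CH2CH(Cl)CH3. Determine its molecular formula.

C7H13ClO2

Element totals:
  C: 7
  H: 13
  Cl: 1
  O: 2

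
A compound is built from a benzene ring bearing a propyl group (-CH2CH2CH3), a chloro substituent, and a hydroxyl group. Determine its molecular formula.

Atom tally by fragment:
  benzene ring core → C:6 H:6
  (− 3 ring H displaced by substituents)
  + CH2CH2CH3 → C:3 H:7
  + Cl → Cl:1
  + OH → O:1 H:1
Element totals:
  C: 9
  H: 11
  Cl: 1
  O: 1

C9H11ClO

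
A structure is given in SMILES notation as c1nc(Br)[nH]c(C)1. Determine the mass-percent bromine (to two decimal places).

49.63%

Atom tally by fragment:
  imidazole ring core → C:3 H:4 N:2
  (− 2 ring H displaced by substituents)
  + Br → Br:1
  + CH3 → C:1 H:3
Element totals:
  C: 4
  H: 5
  Br: 1
  N: 2
Molecular formula: C4H5BrN2.
Molar mass = 161.002 g/mol.
Mass from Br: 1 × 79.904 = 79.904 g/mol.
%Br = 79.904 / 161.002 × 100 = 49.63%.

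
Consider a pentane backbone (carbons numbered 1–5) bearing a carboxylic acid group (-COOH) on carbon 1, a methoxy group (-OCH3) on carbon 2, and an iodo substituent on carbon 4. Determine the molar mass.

Atom tally by fragment:
  HOOCCH2 → C:2 H:3 O:2
  CH(OCH3) → C:2 H:4 O:1
  CH2 → C:1 H:2
  CH(I) → C:1 H:1 I:1
  CH3 → C:1 H:3
Element totals:
  C: 7
  H: 13
  I: 1
  O: 3
Molecular formula: C7H13IO3.
  M = 7(12.011) + 13(1.008) + 126.904 + 3(15.999)
    = 84.077 + 13.104 + 126.904 + 47.997 = 272.082

272.08 g/mol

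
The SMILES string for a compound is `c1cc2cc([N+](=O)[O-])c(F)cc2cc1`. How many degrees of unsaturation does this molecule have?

Atom tally by fragment:
  naphthalene ring system core → C:10 H:8
  (− 2 ring H displaced by substituents)
  + NO2 → N:1 O:2
  + F → F:1
Element totals:
  C: 10
  H: 6
  F: 1
  N: 1
  O: 2
Molecular formula: C10H6FNO2.
DoU = (2C + 2 + N − H − X) / 2 = (2·10 + 2 + 1 − 6 − 1) / 2 = 8.

8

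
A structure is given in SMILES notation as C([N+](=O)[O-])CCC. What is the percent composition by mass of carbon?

46.59%

Atom tally by fragment:
  O2NCH2 → C:1 H:2 N:1 O:2
  CH2 → C:1 H:2
  CH2 → C:1 H:2
  CH3 → C:1 H:3
Element totals:
  C: 4
  H: 9
  N: 1
  O: 2
Molecular formula: C4H9NO2.
Molar mass = 103.121 g/mol.
Mass from C: 4 × 12.011 = 48.044 g/mol.
%C = 48.044 / 103.121 × 100 = 46.59%.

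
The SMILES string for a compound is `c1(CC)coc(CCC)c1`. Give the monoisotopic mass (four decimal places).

138.1045

Atom tally by fragment:
  furan ring core → C:4 H:4 O:1
  (− 2 ring H displaced by substituents)
  + C2H5 → C:2 H:5
  + CH2CH2CH3 → C:3 H:7
Element totals:
  C: 9
  H: 14
  O: 1
Molecular formula: C9H14O.
  M = 9(12.0) + 14(1.007825) + 15.994915
    = 108.000000 + 14.109550 + 15.994915 = 138.104465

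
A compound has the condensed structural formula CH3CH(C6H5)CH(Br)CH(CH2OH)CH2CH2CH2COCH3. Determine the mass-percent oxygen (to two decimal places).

9.78%

Atom tally by fragment:
  CH3 → C:1 H:3
  CH(C6H5) → C:7 H:6
  CH(Br) → C:1 H:1 Br:1
  CH(CH2OH) → C:2 H:4 O:1
  CH2 → C:1 H:2
  CH2 → C:1 H:2
  CH2COCH3 → C:3 H:5 O:1
Element totals:
  C: 16
  H: 23
  Br: 1
  O: 2
Molecular formula: C16H23BrO2.
Molar mass = 327.262 g/mol.
Mass from O: 2 × 15.999 = 31.998 g/mol.
%O = 31.998 / 327.262 × 100 = 9.78%.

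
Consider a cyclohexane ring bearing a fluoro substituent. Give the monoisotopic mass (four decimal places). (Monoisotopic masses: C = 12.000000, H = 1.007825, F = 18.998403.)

102.0845

Atom tally by fragment:
  cyclohexane ring core → C:6 H:12
  (− 1 ring H displaced by substituents)
  + F → F:1
Element totals:
  C: 6
  H: 11
  F: 1
Molecular formula: C6H11F.
  M = 6(12.0) + 11(1.007825) + 18.998403
    = 72.000000 + 11.086075 + 18.998403 = 102.084478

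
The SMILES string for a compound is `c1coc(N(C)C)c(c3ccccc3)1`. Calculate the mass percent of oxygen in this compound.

8.54%

Atom tally by fragment:
  furan ring core → C:4 H:4 O:1
  (− 2 ring H displaced by substituents)
  + N(CH3)2 → N:1 C:2 H:6
  + C6H5 → C:6 H:5
Element totals:
  C: 12
  H: 13
  N: 1
  O: 1
Molecular formula: C12H13NO.
Molar mass = 187.242 g/mol.
Mass from O: 1 × 15.999 = 15.999 g/mol.
%O = 15.999 / 187.242 × 100 = 8.54%.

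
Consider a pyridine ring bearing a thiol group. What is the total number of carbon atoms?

5

Atom tally by fragment:
  pyridine ring core → C:5 H:5 N:1
  (− 1 ring H displaced by substituents)
  + SH → S:1 H:1
Element totals:
  C: 5
  H: 5
  N: 1
  S: 1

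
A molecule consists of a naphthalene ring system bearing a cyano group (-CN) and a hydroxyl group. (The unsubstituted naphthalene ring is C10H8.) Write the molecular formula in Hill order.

Atom tally by fragment:
  naphthalene ring system core → C:10 H:8
  (− 2 ring H displaced by substituents)
  + CN → C:1 N:1
  + OH → O:1 H:1
Element totals:
  C: 11
  H: 7
  N: 1
  O: 1

C11H7NO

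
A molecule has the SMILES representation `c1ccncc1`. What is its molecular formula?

C5H5N

Atom tally by fragment:
  pyridine ring core → C:5 H:5 N:1
Element totals:
  C: 5
  H: 5
  N: 1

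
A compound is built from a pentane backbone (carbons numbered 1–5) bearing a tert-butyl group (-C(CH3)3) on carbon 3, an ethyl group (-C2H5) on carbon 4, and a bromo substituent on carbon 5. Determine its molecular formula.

Atom tally by fragment:
  CH3 → C:1 H:3
  CH2 → C:1 H:2
  CH(C(CH3)3) → C:5 H:10
  CH(C2H5) → C:3 H:6
  CH2Br → C:1 H:2 Br:1
Element totals:
  C: 11
  H: 23
  Br: 1

C11H23Br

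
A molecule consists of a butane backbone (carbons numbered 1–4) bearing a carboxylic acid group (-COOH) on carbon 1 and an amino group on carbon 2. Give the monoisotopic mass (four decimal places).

Atom tally by fragment:
  HOOCCH2 → C:2 H:3 O:2
  CH(NH2) → C:1 H:3 N:1
  CH2 → C:1 H:2
  CH3 → C:1 H:3
Element totals:
  C: 5
  H: 11
  N: 1
  O: 2
Molecular formula: C5H11NO2.
  M = 5(12.0) + 11(1.007825) + 14.003074 + 2(15.994915)
    = 60.000000 + 11.086075 + 14.003074 + 31.989830 = 117.078979

117.0790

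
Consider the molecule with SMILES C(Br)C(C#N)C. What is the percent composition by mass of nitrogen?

Atom tally by fragment:
  BrCH2 → C:1 H:2 Br:1
  CH(CN) → C:2 H:1 N:1
  CH3 → C:1 H:3
Element totals:
  C: 4
  H: 6
  Br: 1
  N: 1
Molecular formula: C4H6BrN.
Molar mass = 148.003 g/mol.
Mass from N: 1 × 14.007 = 14.007 g/mol.
%N = 14.007 / 148.003 × 100 = 9.46%.

9.46%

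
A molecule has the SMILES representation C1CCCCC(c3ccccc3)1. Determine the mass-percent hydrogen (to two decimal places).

Atom tally by fragment:
  cyclohexane ring core → C:6 H:12
  (− 1 ring H displaced by substituents)
  + C6H5 → C:6 H:5
Element totals:
  C: 12
  H: 16
Molecular formula: C12H16.
Molar mass = 160.260 g/mol.
Mass from H: 16 × 1.008 = 16.128 g/mol.
%H = 16.128 / 160.260 × 100 = 10.06%.

10.06%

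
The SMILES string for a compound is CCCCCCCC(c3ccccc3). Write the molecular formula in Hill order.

C14H22

Atom tally by fragment:
  CH3 → C:1 H:3
  CH2 → C:1 H:2
  CH2 → C:1 H:2
  CH2 → C:1 H:2
  CH2 → C:1 H:2
  CH2 → C:1 H:2
  CH2 → C:1 H:2
  CH2C6H5 → C:7 H:7
Element totals:
  C: 14
  H: 22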